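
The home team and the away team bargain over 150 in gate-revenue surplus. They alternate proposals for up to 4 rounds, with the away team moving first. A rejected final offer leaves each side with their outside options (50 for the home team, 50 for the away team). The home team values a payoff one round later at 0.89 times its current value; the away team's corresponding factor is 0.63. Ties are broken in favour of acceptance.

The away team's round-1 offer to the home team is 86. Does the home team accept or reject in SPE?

Work out the home team's continuation value if the offer is rejected.
Round 4 (the home team proposes): the away team gets 50 if talks fail, so the home team offers 50 and keeps 100.
Round 3 (the away team proposes): the home team can get 100 next round, worth 0.89 × 100 = 89 now, so the away team offers 89, keeping 61.
Round 2 (the home team proposes): the away team can get 61 next round, worth 0.63 × 61 = 38.43 now, so the home team offers 38.43, keeping 111.57.
So by rejecting in round 1, the home team gets 111.57 next round, worth 0.89 × 111.57 = 99.2973 now.
Offer 86 < 99.2973, so the home team rejects.

Reject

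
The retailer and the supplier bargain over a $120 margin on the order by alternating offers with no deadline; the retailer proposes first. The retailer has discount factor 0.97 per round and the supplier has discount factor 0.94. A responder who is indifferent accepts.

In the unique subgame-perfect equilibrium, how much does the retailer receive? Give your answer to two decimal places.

Let x be the retailer's share when the retailer proposes and y be the supplier's share when the supplier proposes.
The supplier accepts iff offered ≥ 0.94·y, so x = 120 − 0.94y. Symmetrically y = 120 − 0.97x.
Substituting: x = 120 − 0.94(120 − 0.97x), giving x(1 − 0.97·0.94) = 120(1 − 0.94).
So x = 120 × 0.06 / 0.0882 ≈ 81.6327, and the supplier receives 120 − x ≈ 38.3673.

81.63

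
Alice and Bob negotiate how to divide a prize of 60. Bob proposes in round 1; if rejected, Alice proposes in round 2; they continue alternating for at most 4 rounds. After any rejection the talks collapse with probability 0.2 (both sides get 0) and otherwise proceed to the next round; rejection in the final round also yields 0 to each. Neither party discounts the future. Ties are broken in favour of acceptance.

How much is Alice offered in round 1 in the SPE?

40.32

Round 4 (Alice proposes): Bob will accept anything ≥ 0, so Alice offers 0 and keeps 60.
Round 3 (Bob proposes): rejecting gives Alice an expected 0.8 × 60 = 48. Bob offers 48 and keeps 60 − 48 = 12.
Round 2 (Alice proposes): rejecting gives Bob an expected 0.8 × 12 = 9.6. Alice offers 9.6 and keeps 60 − 9.6 = 50.4.
Round 1 (Bob proposes): rejecting gives Alice an expected 0.8 × 50.4 = 40.32; Bob offers that and keeps 19.68.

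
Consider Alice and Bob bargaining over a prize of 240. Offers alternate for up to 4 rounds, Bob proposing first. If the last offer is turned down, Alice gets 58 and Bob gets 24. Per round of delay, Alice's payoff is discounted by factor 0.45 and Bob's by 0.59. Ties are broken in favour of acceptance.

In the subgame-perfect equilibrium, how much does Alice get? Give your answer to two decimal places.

Work backward from the last round.
Round 4 (Alice proposes): Bob gets 24 if talks fail, so Alice offers 24 and keeps 216.
Round 3 (Bob proposes): Alice can get 216 next round, worth 0.45 × 216 = 97.2 now. Bob offers 97.2 and keeps 240 − 97.2 = 142.8.
Round 2 (Alice proposes): Bob can get 142.8 next round, worth 0.59 × 142.8 = 84.252 now, so Alice offers 84.252, keeping 155.748.
Round 1 (Bob proposes): Alice can get 155.748 next round, worth 0.45 × 155.748 = 70.0866 now, so Bob offers 70.0866, keeping 169.9134.

70.09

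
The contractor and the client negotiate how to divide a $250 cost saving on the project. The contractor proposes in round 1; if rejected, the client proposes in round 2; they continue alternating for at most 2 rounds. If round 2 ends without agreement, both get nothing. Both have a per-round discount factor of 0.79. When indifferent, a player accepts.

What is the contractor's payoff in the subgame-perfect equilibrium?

Round 2 (the client proposes): the contractor will accept anything ≥ 0, so the client offers 0 and keeps 250.
Round 1 (the contractor proposes): the client can get 250 next round, worth 0.79 × 250 = 197.5 now; the contractor offers that and keeps 52.5.

52.5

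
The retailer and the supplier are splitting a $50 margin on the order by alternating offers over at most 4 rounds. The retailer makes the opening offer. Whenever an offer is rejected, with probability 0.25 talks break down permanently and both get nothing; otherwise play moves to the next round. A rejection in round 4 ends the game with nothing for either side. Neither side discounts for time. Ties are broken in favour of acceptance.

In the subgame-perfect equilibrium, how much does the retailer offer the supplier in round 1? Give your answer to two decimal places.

30.47

By backward induction:
Round 4 (the supplier proposes): rejection yields 0 for the retailer; the supplier offers 0 and keeps 50.
Round 3 (the retailer proposes): rejecting gives the supplier an expected 0.75 × 50 = 37.5, so the retailer offers 37.5, keeping 12.5.
Round 2 (the supplier proposes): rejecting gives the retailer an expected 0.75 × 12.5 = 9.375, so the supplier offers 9.375, keeping 40.625.
Round 1 (the retailer proposes): rejecting gives the supplier an expected 0.75 × 40.625 = 30.46875, so the retailer offers 30.46875, keeping 19.53125.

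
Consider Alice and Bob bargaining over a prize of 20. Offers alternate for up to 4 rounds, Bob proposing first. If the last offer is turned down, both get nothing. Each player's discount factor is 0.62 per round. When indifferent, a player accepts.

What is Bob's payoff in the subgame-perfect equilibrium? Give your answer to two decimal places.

10.52

Round 4 (Alice proposes): Bob will accept anything ≥ 0, so Alice offers 0 and keeps 20.
Round 3 (Bob proposes): Alice can get 20 next round, worth 0.62 × 20 = 12.4 now, so Bob offers 12.4, keeping 7.6.
Round 2 (Alice proposes): Bob can get 7.6 next round, worth 0.62 × 7.6 = 4.712 now, so Alice offers 4.712, keeping 15.288.
Round 1 (Bob proposes): Alice can get 15.288 next round, worth 0.62 × 15.288 = 9.47856 now, so Bob offers 9.47856, keeping 10.52144.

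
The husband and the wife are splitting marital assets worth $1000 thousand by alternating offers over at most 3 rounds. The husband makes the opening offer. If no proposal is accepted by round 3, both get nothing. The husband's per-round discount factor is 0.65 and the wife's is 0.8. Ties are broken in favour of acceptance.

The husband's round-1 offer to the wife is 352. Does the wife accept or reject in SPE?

Accept

Work out the wife's continuation value if the offer is rejected.
Round 3 (the husband proposes): rejection yields 0 for the wife; the husband offers 0 and keeps 1000.
Round 2 (the wife proposes): the husband can get 1000 next round, worth 0.65 × 1000 = 650 now; the wife offers that and keeps 350.
So by rejecting in round 1, the wife gets 350 next round, worth 0.8 × 350 = 280 now.
Offer 352 ≥ 280, so the wife accepts.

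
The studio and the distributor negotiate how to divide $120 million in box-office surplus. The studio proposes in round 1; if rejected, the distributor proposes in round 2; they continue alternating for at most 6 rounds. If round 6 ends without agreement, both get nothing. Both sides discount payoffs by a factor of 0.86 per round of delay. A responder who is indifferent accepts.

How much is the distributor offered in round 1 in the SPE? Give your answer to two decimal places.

81.58

Round 6 (the distributor proposes): rejection yields 0 for the studio; the distributor offers 0 and keeps 120.
Round 5 (the studio proposes): the distributor can get 120 next round, worth 0.86 × 120 = 103.2 now; the studio offers that and keeps 16.8.
Round 4 (the distributor proposes): the studio can get 16.8 next round, worth 0.86 × 16.8 = 14.448 now; the distributor offers that and keeps 105.552.
Round 3 (the studio proposes): the distributor can get 105.552 next round, worth 0.86 × 105.552 = 90.77472 now. The studio offers 90.77472 and keeps 120 − 90.77472 = 29.22528.
Round 2 (the distributor proposes): the studio can get 29.22528 next round, worth 0.86 × 29.22528 = 25.1337408 now; the distributor offers that and keeps 94.8662592.
Round 1 (the studio proposes): the distributor can get 94.8662592 next round, worth 0.86 × 94.8662592 = 81.584982912 now, so the studio offers 81.584982912, keeping 38.415017088.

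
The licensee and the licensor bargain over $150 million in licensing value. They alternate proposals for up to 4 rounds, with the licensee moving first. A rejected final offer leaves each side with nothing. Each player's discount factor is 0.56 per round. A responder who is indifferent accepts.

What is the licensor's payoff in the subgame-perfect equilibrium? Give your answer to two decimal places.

By backward induction:
Round 4 (the licensor proposes): rejection yields 0 for the licensee; the licensor offers 0 and keeps 150.
Round 3 (the licensee proposes): the licensor can get 150 next round, worth 0.56 × 150 = 84 now; the licensee offers that and keeps 66.
Round 2 (the licensor proposes): the licensee can get 66 next round, worth 0.56 × 66 = 36.96 now. The licensor offers 36.96 and keeps 150 − 36.96 = 113.04.
Round 1 (the licensee proposes): the licensor can get 113.04 next round, worth 0.56 × 113.04 = 63.3024 now. The licensee offers 63.3024 and keeps 150 − 63.3024 = 86.6976.

63.30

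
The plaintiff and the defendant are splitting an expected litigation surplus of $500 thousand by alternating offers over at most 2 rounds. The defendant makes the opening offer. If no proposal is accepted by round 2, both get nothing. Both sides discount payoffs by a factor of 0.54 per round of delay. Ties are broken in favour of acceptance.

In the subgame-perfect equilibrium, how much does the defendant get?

230

Round 2 (the plaintiff proposes): the defendant will accept anything ≥ 0, so the plaintiff offers 0 and keeps 500.
Round 1 (the defendant proposes): the plaintiff can get 500 next round, worth 0.54 × 500 = 270 now, so the defendant offers 270, keeping 230.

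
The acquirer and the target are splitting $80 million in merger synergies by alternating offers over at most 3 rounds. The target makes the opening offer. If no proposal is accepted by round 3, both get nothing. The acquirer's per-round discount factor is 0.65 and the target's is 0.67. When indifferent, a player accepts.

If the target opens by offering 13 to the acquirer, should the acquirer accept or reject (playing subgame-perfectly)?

Round 3 (the target proposes): the acquirer will accept anything ≥ 0, so the target offers 0 and keeps 80.
Round 2 (the acquirer proposes): the target can get 80 next round, worth 0.67 × 80 = 53.6 now, so the acquirer offers 53.6, keeping 26.4.
So by rejecting in round 1, the acquirer gets 26.4 next round, worth 0.65 × 26.4 = 17.16 now.
Offer 13 < 17.16, so the acquirer rejects.

Reject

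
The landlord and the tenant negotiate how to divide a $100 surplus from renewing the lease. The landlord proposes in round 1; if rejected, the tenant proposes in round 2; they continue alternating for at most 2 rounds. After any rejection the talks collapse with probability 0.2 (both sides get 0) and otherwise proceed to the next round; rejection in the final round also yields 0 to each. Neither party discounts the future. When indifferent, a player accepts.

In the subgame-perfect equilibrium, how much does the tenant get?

80

Round 2 (the tenant proposes): the landlord will accept anything ≥ 0, so the tenant offers 0 and keeps 100.
Round 1 (the landlord proposes): rejecting gives the tenant an expected 0.8 × 100 = 80; the landlord offers that and keeps 20.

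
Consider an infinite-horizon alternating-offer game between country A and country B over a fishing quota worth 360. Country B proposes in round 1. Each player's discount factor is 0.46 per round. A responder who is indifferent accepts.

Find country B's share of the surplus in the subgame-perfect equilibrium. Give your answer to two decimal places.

246.58

When country B proposes, country A accepts any offer worth at least 0.46 times what country A would get by proposing next round; and vice versa.
This gives x = 360 − 0.46y and y = 360 − 0.46x, where x and y are each side's share when it proposes.
Hence (1 − 0.46·0.46)x = 360(1 − 0.46), i.e. 0.7884·x = 194.4.
x ≈ 246.5753; country A's share is 360 − x ≈ 113.4247.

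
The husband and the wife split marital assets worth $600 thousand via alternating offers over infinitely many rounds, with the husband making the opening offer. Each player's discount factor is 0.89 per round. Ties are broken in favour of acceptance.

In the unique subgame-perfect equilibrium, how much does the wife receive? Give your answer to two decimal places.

Let x be the husband's share when the husband proposes and y be the wife's share when the wife proposes.
The wife accepts iff offered ≥ 0.89·y, so x = 600 − 0.89y. Symmetrically y = 600 − 0.89x.
Substituting: x = 600 − 0.89(600 − 0.89x), giving x(1 − 0.89·0.89) = 600(1 − 0.89).
So x = 600 × 0.11 / 0.2079 ≈ 317.4603, and the wife receives 600 − x ≈ 282.5397.

282.54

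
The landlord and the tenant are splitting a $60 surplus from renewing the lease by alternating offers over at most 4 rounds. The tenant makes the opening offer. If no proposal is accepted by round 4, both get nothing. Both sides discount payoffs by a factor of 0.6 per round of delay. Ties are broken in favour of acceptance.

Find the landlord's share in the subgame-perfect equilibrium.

Round 4 (the landlord proposes): the tenant will accept anything ≥ 0, so the landlord offers 0 and keeps 60.
Round 3 (the tenant proposes): the landlord can get 60 next round, worth 0.6 × 60 = 36 now. The tenant offers 36 and keeps 60 − 36 = 24.
Round 2 (the landlord proposes): the tenant can get 24 next round, worth 0.6 × 24 = 14.4 now, so the landlord offers 14.4, keeping 45.6.
Round 1 (the tenant proposes): the landlord can get 45.6 next round, worth 0.6 × 45.6 = 27.36 now, so the tenant offers 27.36, keeping 32.64.

27.36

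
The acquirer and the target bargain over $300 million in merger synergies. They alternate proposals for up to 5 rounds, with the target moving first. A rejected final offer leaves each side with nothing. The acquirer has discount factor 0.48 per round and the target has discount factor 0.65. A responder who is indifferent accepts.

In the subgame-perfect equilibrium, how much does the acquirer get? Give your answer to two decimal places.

66.12

Round 5 (the target proposes): rejection yields 0 for the acquirer; the target offers 0 and keeps 300.
Round 4 (the acquirer proposes): the target can get 300 next round, worth 0.65 × 300 = 195 now, so the acquirer offers 195, keeping 105.
Round 3 (the target proposes): the acquirer can get 105 next round, worth 0.48 × 105 = 50.4 now; the target offers that and keeps 249.6.
Round 2 (the acquirer proposes): the target can get 249.6 next round, worth 0.65 × 249.6 = 162.24 now, so the acquirer offers 162.24, keeping 137.76.
Round 1 (the target proposes): the acquirer can get 137.76 next round, worth 0.48 × 137.76 = 66.1248 now; the target offers that and keeps 233.8752.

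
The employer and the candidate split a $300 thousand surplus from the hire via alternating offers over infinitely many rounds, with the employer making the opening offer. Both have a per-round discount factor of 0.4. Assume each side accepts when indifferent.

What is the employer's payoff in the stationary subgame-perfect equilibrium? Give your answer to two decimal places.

214.29

When the employer proposes, the candidate accepts any offer worth at least 0.4 times what the candidate would get by proposing next round; and vice versa.
This gives x = 300 − 0.4y and y = 300 − 0.4x, where x and y are each side's share when it proposes.
Hence (1 − 0.4·0.4)x = 300(1 − 0.4), i.e. 0.84·x = 180.
x ≈ 214.2857; the candidate's share is 300 − x ≈ 85.7143.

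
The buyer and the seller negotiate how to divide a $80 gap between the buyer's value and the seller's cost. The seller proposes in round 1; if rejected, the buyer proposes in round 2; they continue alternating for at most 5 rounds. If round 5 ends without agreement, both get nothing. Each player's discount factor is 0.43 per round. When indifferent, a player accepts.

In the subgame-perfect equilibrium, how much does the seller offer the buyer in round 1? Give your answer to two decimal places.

23.23

Solve by backward induction from round 5.
Round 5 (the seller proposes): rejection yields 0 for the buyer; the seller offers 0 and keeps 80.
Round 4 (the buyer proposes): the seller can get 80 next round, worth 0.43 × 80 = 34.4 now; the buyer offers that and keeps 45.6.
Round 3 (the seller proposes): the buyer can get 45.6 next round, worth 0.43 × 45.6 = 19.608 now; the seller offers that and keeps 60.392.
Round 2 (the buyer proposes): the seller can get 60.392 next round, worth 0.43 × 60.392 = 25.96856 now, so the buyer offers 25.96856, keeping 54.03144.
Round 1 (the seller proposes): the buyer can get 54.03144 next round, worth 0.43 × 54.03144 = 23.2335192 now; the seller offers that and keeps 56.7664808.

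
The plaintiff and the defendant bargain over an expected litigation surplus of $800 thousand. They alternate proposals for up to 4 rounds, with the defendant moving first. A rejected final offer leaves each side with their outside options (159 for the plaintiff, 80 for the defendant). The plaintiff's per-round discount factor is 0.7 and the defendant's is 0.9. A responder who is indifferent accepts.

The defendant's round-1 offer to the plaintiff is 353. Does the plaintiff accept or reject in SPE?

Reject

Work out the plaintiff's continuation value if the offer is rejected.
Round 4 (the plaintiff proposes): the defendant gets 80 if talks fail, so the plaintiff offers 80 and keeps 720.
Round 3 (the defendant proposes): the plaintiff can get 720 next round, worth 0.7 × 720 = 504 now. The defendant offers 504 and keeps 800 − 504 = 296.
Round 2 (the plaintiff proposes): the defendant can get 296 next round, worth 0.9 × 296 = 266.4 now, so the plaintiff offers 266.4, keeping 533.6.
So by rejecting in round 1, the plaintiff gets 533.6 next round, worth 0.7 × 533.6 = 373.52 now.
Offer 353 < 373.52, so the plaintiff rejects.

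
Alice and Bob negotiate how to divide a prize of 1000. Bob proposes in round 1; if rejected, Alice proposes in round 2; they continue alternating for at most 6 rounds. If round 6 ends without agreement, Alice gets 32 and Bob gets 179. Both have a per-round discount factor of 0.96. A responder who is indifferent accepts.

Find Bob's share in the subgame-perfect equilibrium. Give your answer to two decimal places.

By backward induction:
Round 6 (Alice proposes): Bob gets 179 if talks fail, so Alice offers 179 and keeps 821.
Round 5 (Bob proposes): Alice can get 821 next round, worth 0.96 × 821 = 788.16 now; Bob offers that and keeps 211.84.
Round 4 (Alice proposes): Bob can get 211.84 next round, worth 0.96 × 211.84 = 203.3664 now. Alice offers 203.3664 and keeps 1000 − 203.3664 = 796.6336.
Round 3 (Bob proposes): Alice can get 796.6336 next round, worth 0.96 × 796.6336 = 764.768256 now. Bob offers 764.768256 and keeps 1000 − 764.768256 = 235.231744.
Round 2 (Alice proposes): Bob can get 235.231744 next round, worth 0.96 × 235.231744 = 225.82247424 now. Alice offers 225.82247424 and keeps 1000 − 225.82247424 = 774.17752576.
Round 1 (Bob proposes): Alice can get 774.17752576 next round, worth 0.96 × 774.17752576 = 743.2104247296 now, so Bob offers 743.2104247296, keeping 256.7895752704.

256.79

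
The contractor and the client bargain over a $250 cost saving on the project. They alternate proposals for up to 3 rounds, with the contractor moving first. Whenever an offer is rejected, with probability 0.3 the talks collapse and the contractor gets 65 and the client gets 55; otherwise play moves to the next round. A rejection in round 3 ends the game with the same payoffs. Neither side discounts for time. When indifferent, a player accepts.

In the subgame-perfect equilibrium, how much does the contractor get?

Round 3 (the contractor proposes): the client gets 55 if talks fail, so the contractor offers 55 and keeps 195.
Round 2 (the client proposes): rejecting gives the contractor an expected 0.7 × 195 + 0.3 × 65 = 156, so the client offers 156, keeping 94.
Round 1 (the contractor proposes): rejecting gives the client an expected 0.7 × 94 + 0.3 × 55 = 82.3. The contractor offers 82.3 and keeps 250 − 82.3 = 167.7.

167.7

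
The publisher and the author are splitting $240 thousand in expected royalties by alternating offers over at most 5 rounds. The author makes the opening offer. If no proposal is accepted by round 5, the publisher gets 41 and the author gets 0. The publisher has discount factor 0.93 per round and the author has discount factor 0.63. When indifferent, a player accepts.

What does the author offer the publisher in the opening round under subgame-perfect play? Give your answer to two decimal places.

Round 5 (the author proposes): the publisher gets 41 if talks fail, so the author offers 41 and keeps 199.
Round 4 (the publisher proposes): the author can get 199 next round, worth 0.63 × 199 = 125.37 now, so the publisher offers 125.37, keeping 114.63.
Round 3 (the author proposes): the publisher can get 114.63 next round, worth 0.93 × 114.63 = 106.6059 now, so the author offers 106.6059, keeping 133.3941.
Round 2 (the publisher proposes): the author can get 133.3941 next round, worth 0.63 × 133.3941 = 84.038283 now; the publisher offers that and keeps 155.961717.
Round 1 (the author proposes): the publisher can get 155.961717 next round, worth 0.93 × 155.961717 = 145.04439681 now, so the author offers 145.04439681, keeping 94.95560319.

145.04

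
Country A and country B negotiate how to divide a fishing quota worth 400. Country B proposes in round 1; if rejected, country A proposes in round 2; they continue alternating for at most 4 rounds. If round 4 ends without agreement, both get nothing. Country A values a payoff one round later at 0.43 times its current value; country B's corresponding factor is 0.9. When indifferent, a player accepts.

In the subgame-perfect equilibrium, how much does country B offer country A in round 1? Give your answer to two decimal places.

Round 4 (country A proposes): country B will accept anything ≥ 0, so country A offers 0 and keeps 400.
Round 3 (country B proposes): country A can get 400 next round, worth 0.43 × 400 = 172 now, so country B offers 172, keeping 228.
Round 2 (country A proposes): country B can get 228 next round, worth 0.9 × 228 = 205.2 now, so country A offers 205.2, keeping 194.8.
Round 1 (country B proposes): country A can get 194.8 next round, worth 0.43 × 194.8 = 83.764 now; country B offers that and keeps 316.236.

83.76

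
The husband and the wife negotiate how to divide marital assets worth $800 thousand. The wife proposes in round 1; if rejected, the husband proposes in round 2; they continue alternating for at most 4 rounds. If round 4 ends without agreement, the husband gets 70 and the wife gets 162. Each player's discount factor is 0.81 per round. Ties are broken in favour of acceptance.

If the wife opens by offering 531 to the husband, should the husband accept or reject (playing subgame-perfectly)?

Accept

Round 4 (the husband proposes): the wife gets 162 if talks fail, so the husband offers 162 and keeps 638.
Round 3 (the wife proposes): the husband can get 638 next round, worth 0.81 × 638 = 516.78 now, so the wife offers 516.78, keeping 283.22.
Round 2 (the husband proposes): the wife can get 283.22 next round, worth 0.81 × 283.22 = 229.4082 now; the husband offers that and keeps 570.5918.
So by rejecting in round 1, the husband gets 570.5918 next round, worth 0.81 × 570.5918 = 462.179358 now.
Offer 531 ≥ 462.179358, so the husband accepts.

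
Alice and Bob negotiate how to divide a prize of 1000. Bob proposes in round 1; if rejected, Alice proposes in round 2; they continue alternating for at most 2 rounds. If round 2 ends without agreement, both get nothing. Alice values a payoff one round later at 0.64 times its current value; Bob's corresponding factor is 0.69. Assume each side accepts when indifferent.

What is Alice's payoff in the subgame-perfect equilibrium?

640

Round 2 (Alice proposes): rejection yields 0 for Bob; Alice offers 0 and keeps 1000.
Round 1 (Bob proposes): Alice can get 1000 next round, worth 0.64 × 1000 = 640 now. Bob offers 640 and keeps 1000 − 640 = 360.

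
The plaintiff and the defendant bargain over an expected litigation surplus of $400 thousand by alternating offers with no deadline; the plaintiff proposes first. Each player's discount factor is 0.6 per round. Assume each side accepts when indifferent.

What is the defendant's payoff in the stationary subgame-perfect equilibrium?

Let x be the plaintiff's share when the plaintiff proposes and y be the defendant's share when the defendant proposes.
The defendant accepts iff offered ≥ 0.6·y, so x = 400 − 0.6y. Symmetrically y = 400 − 0.6x.
Substituting: x = 400 − 0.6(400 − 0.6x), giving x(1 − 0.6·0.6) = 400(1 − 0.6).
So x = 400 × 0.4 / 0.64 = 250, and the defendant receives 400 − x = 150.

150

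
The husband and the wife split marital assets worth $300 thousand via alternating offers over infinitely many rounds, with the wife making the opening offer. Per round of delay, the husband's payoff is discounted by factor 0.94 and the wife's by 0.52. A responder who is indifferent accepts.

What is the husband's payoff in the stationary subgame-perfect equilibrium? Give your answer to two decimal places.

264.79

In a stationary SPE each proposer offers the other exactly their discounted continuation value.
If the wife keeps x when proposing and the husband keeps y when proposing, then x = 300 − 0.94y and y = 300 − 0.52x.
Solving: x = 300(1 − 0.94) / (1 − 0.52·0.94) = 18 / 0.5112 ≈ 35.2113.
The husband gets 300 − 35.2113 ≈ 264.7887.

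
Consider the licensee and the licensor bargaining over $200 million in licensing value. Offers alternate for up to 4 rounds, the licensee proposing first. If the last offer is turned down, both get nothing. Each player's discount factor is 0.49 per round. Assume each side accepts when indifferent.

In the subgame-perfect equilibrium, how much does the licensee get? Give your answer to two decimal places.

126.49

Round 4 (the licensor proposes): the licensee will accept anything ≥ 0, so the licensor offers 0 and keeps 200.
Round 3 (the licensee proposes): the licensor can get 200 next round, worth 0.49 × 200 = 98 now. The licensee offers 98 and keeps 200 − 98 = 102.
Round 2 (the licensor proposes): the licensee can get 102 next round, worth 0.49 × 102 = 49.98 now, so the licensor offers 49.98, keeping 150.02.
Round 1 (the licensee proposes): the licensor can get 150.02 next round, worth 0.49 × 150.02 = 73.5098 now, so the licensee offers 73.5098, keeping 126.4902.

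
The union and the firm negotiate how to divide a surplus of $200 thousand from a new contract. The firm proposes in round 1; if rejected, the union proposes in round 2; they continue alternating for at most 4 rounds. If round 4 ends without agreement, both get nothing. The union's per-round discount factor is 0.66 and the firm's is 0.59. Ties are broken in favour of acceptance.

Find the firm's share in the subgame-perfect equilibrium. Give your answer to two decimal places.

Round 4 (the union proposes): rejection yields 0 for the firm; the union offers 0 and keeps 200.
Round 3 (the firm proposes): the union can get 200 next round, worth 0.66 × 200 = 132 now, so the firm offers 132, keeping 68.
Round 2 (the union proposes): the firm can get 68 next round, worth 0.59 × 68 = 40.12 now; the union offers that and keeps 159.88.
Round 1 (the firm proposes): the union can get 159.88 next round, worth 0.66 × 159.88 = 105.5208 now. The firm offers 105.5208 and keeps 200 − 105.5208 = 94.4792.

94.48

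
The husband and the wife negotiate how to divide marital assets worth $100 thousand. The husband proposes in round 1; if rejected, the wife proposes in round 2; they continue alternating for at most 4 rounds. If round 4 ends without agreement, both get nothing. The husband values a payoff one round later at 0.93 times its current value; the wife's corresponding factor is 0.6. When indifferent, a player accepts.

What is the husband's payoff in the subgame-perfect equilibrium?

By backward induction:
Round 4 (the wife proposes): the husband will accept anything ≥ 0, so the wife offers 0 and keeps 100.
Round 3 (the husband proposes): the wife can get 100 next round, worth 0.6 × 100 = 60 now. The husband offers 60 and keeps 100 − 60 = 40.
Round 2 (the wife proposes): the husband can get 40 next round, worth 0.93 × 40 = 37.2 now; the wife offers that and keeps 62.8.
Round 1 (the husband proposes): the wife can get 62.8 next round, worth 0.6 × 62.8 = 37.68 now, so the husband offers 37.68, keeping 62.32.

62.32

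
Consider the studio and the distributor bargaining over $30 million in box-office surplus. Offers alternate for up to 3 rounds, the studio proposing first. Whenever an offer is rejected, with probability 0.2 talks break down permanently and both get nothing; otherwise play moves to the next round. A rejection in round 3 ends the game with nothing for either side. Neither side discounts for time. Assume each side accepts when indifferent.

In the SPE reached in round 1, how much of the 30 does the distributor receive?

Round 3 (the studio proposes): rejection yields 0 for the distributor; the studio offers 0 and keeps 30.
Round 2 (the distributor proposes): rejecting gives the studio an expected 0.8 × 30 = 24, so the distributor offers 24, keeping 6.
Round 1 (the studio proposes): rejecting gives the distributor an expected 0.8 × 6 = 4.8; the studio offers that and keeps 25.2.

4.8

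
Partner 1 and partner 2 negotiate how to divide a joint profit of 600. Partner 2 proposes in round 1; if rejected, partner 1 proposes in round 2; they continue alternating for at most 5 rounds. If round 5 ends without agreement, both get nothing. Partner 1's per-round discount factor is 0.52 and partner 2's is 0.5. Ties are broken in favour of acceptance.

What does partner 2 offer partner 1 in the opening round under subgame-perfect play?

196.56

Round 5 (partner 2 proposes): partner 1 will accept anything ≥ 0, so partner 2 offers 0 and keeps 600.
Round 4 (partner 1 proposes): partner 2 can get 600 next round, worth 0.5 × 600 = 300 now; partner 1 offers that and keeps 300.
Round 3 (partner 2 proposes): partner 1 can get 300 next round, worth 0.52 × 300 = 156 now; partner 2 offers that and keeps 444.
Round 2 (partner 1 proposes): partner 2 can get 444 next round, worth 0.5 × 444 = 222 now; partner 1 offers that and keeps 378.
Round 1 (partner 2 proposes): partner 1 can get 378 next round, worth 0.52 × 378 = 196.56 now, so partner 2 offers 196.56, keeping 403.44.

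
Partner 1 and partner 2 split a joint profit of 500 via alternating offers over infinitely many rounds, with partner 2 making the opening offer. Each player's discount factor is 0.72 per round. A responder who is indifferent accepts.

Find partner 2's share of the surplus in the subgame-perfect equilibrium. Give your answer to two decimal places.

290.70

In a stationary SPE each proposer offers the other exactly their discounted continuation value.
If partner 2 keeps x when proposing and partner 1 keeps y when proposing, then x = 500 − 0.72y and y = 500 − 0.72x.
Solving: x = 500(1 − 0.72) / (1 − 0.72·0.72) = 140 / 0.4816 ≈ 290.6977.
Partner 1 gets 500 − 290.6977 ≈ 209.3023.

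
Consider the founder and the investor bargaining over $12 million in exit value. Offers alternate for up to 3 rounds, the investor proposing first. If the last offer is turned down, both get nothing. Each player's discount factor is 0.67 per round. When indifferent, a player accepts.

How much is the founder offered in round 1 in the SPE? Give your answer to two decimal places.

Round 3 (the investor proposes): rejection yields 0 for the founder; the investor offers 0 and keeps 12.
Round 2 (the founder proposes): the investor can get 12 next round, worth 0.67 × 12 = 8.04 now. The founder offers 8.04 and keeps 12 − 8.04 = 3.96.
Round 1 (the investor proposes): the founder can get 3.96 next round, worth 0.67 × 3.96 = 2.6532 now. The investor offers 2.6532 and keeps 12 − 2.6532 = 9.3468.

2.65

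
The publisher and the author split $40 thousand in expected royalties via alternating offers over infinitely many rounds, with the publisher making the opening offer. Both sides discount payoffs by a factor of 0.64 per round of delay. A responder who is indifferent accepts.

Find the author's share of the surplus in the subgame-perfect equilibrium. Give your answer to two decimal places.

15.61

In a stationary SPE each proposer offers the other exactly their discounted continuation value.
If the publisher keeps x when proposing and the author keeps y when proposing, then x = 40 − 0.64y and y = 40 − 0.64x.
Solving: x = 40(1 − 0.64) / (1 − 0.64·0.64) = 14.4 / 0.5904 ≈ 24.3902.
The author gets 40 − 24.3902 ≈ 15.6098.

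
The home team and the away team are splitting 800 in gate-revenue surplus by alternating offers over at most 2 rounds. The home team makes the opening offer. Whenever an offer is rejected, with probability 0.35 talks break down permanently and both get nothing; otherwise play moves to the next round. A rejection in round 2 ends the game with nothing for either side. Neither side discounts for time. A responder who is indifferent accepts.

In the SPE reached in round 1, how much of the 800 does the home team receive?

280

Round 2 (the away team proposes): rejection yields 0 for the home team; the away team offers 0 and keeps 800.
Round 1 (the home team proposes): rejecting gives the away team an expected 0.65 × 800 = 520, so the home team offers 520, keeping 280.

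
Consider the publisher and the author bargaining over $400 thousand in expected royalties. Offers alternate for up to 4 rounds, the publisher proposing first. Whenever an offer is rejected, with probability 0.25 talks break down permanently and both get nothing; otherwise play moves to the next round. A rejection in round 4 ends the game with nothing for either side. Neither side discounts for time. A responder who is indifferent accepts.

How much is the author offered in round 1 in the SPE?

Round 4 (the author proposes): the publisher will accept anything ≥ 0, so the author offers 0 and keeps 400.
Round 3 (the publisher proposes): rejecting gives the author an expected 0.75 × 400 = 300, so the publisher offers 300, keeping 100.
Round 2 (the author proposes): rejecting gives the publisher an expected 0.75 × 100 = 75; the author offers that and keeps 325.
Round 1 (the publisher proposes): rejecting gives the author an expected 0.75 × 325 = 243.75; the publisher offers that and keeps 156.25.

243.75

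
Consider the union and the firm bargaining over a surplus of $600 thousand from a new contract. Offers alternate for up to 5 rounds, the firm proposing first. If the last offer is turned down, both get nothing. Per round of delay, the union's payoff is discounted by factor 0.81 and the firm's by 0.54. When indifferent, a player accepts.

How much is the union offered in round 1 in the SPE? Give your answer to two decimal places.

By backward induction:
Round 5 (the firm proposes): rejection yields 0 for the union; the firm offers 0 and keeps 600.
Round 4 (the union proposes): the firm can get 600 next round, worth 0.54 × 600 = 324 now. The union offers 324 and keeps 600 − 324 = 276.
Round 3 (the firm proposes): the union can get 276 next round, worth 0.81 × 276 = 223.56 now. The firm offers 223.56 and keeps 600 − 223.56 = 376.44.
Round 2 (the union proposes): the firm can get 376.44 next round, worth 0.54 × 376.44 = 203.2776 now, so the union offers 203.2776, keeping 396.7224.
Round 1 (the firm proposes): the union can get 396.7224 next round, worth 0.81 × 396.7224 = 321.345144 now. The firm offers 321.345144 and keeps 600 − 321.345144 = 278.654856.

321.35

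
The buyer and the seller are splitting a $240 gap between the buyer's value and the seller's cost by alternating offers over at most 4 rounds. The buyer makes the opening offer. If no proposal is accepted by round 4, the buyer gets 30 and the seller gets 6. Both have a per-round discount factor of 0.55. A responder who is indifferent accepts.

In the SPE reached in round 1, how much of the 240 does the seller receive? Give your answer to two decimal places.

Round 4 (the seller proposes): the buyer gets 30 if talks fail, so the seller offers 30 and keeps 210.
Round 3 (the buyer proposes): the seller can get 210 next round, worth 0.55 × 210 = 115.5 now, so the buyer offers 115.5, keeping 124.5.
Round 2 (the seller proposes): the buyer can get 124.5 next round, worth 0.55 × 124.5 = 68.475 now; the seller offers that and keeps 171.525.
Round 1 (the buyer proposes): the seller can get 171.525 next round, worth 0.55 × 171.525 = 94.33875 now, so the buyer offers 94.33875, keeping 145.66125.

94.34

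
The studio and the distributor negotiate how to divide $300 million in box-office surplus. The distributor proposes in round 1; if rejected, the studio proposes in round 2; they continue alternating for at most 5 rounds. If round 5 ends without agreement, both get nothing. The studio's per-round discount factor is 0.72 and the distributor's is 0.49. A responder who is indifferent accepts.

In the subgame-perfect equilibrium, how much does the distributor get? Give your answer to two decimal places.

Solve by backward induction from round 5.
Round 5 (the distributor proposes): rejection yields 0 for the studio; the distributor offers 0 and keeps 300.
Round 4 (the studio proposes): the distributor can get 300 next round, worth 0.49 × 300 = 147 now; the studio offers that and keeps 153.
Round 3 (the distributor proposes): the studio can get 153 next round, worth 0.72 × 153 = 110.16 now, so the distributor offers 110.16, keeping 189.84.
Round 2 (the studio proposes): the distributor can get 189.84 next round, worth 0.49 × 189.84 = 93.0216 now. The studio offers 93.0216 and keeps 300 − 93.0216 = 206.9784.
Round 1 (the distributor proposes): the studio can get 206.9784 next round, worth 0.72 × 206.9784 = 149.024448 now. The distributor offers 149.024448 and keeps 300 − 149.024448 = 150.975552.

150.98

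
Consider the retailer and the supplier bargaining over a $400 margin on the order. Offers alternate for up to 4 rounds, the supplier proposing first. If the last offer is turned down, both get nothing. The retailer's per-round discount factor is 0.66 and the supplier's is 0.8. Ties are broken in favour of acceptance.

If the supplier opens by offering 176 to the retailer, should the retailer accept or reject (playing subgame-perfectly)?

Reject

Work out the retailer's continuation value if the offer is rejected.
Round 4 (the retailer proposes): rejection yields 0 for the supplier; the retailer offers 0 and keeps 400.
Round 3 (the supplier proposes): the retailer can get 400 next round, worth 0.66 × 400 = 264 now; the supplier offers that and keeps 136.
Round 2 (the retailer proposes): the supplier can get 136 next round, worth 0.8 × 136 = 108.8 now; the retailer offers that and keeps 291.2.
So by rejecting in round 1, the retailer gets 291.2 next round, worth 0.66 × 291.2 = 192.192 now.
Offer 176 < 192.192, so the retailer rejects.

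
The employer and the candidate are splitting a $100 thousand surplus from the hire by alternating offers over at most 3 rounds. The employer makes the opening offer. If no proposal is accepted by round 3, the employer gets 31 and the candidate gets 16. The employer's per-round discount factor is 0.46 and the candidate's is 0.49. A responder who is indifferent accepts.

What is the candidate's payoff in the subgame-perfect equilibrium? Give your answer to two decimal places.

30.07

Round 3 (the employer proposes): the candidate gets 16 if talks fail, so the employer offers 16 and keeps 84.
Round 2 (the candidate proposes): the employer can get 84 next round, worth 0.46 × 84 = 38.64 now; the candidate offers that and keeps 61.36.
Round 1 (the employer proposes): the candidate can get 61.36 next round, worth 0.49 × 61.36 = 30.0664 now. The employer offers 30.0664 and keeps 100 − 30.0664 = 69.9336.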